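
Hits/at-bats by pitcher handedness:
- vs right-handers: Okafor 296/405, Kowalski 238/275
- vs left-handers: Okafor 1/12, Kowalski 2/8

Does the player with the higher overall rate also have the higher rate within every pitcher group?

Yes

Vs right-handers: Okafor 296/405 = 73.1%, Kowalski 238/275 = 86.5% → Kowalski
Vs left-handers: Okafor 1/12 = 8.3%, Kowalski 2/8 = 25.0% → Kowalski
Overall: Okafor 297/417 = 71.2%, Kowalski 240/283 = 84.8% → Kowalski
Kowalski wins overall and in every pitcher group — no reversal.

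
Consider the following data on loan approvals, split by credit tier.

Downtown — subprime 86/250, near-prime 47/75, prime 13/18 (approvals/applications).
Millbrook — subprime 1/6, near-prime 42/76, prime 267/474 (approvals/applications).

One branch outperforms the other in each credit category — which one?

Subprime: Downtown 86/250 = 34.4%, Millbrook 1/6 = 16.7% → Downtown
Near-prime: Downtown 47/75 = 62.7%, Millbrook 42/76 = 55.3% → Downtown
Prime: Downtown 13/18 = 72.2%, Millbrook 267/474 = 56.3% → Downtown
Downtown has the higher rate in all 3 groups.

Downtown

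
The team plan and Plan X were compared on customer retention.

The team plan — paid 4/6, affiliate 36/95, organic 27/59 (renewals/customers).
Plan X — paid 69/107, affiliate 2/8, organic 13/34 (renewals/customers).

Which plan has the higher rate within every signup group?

Paid: the team plan 4/6 = 66.7%, Plan X 69/107 = 64.5% → the team plan
Affiliate: the team plan 36/95 = 37.9%, Plan X 2/8 = 25.0% → the team plan
Organic: the team plan 27/59 = 45.8%, Plan X 13/34 = 38.2% → the team plan
The team plan has the higher rate in all 3 groups.

the team plan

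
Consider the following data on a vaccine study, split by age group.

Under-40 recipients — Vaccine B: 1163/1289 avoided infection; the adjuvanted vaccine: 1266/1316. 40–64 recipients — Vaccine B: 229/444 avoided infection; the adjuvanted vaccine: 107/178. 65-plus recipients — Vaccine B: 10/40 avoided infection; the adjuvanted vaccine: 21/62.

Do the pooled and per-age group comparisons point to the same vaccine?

Yes

Under-40: Vaccine B 1163/1289 = 90.2%, the adjuvanted vaccine 1266/1316 = 96.2% → the adjuvanted vaccine
40–64: Vaccine B 229/444 = 51.6%, the adjuvanted vaccine 107/178 = 60.1% → the adjuvanted vaccine
65-plus: Vaccine B 10/40 = 25.0%, the adjuvanted vaccine 21/62 = 33.9% → the adjuvanted vaccine
Overall: Vaccine B 1402/1773 = 79.1%, the adjuvanted vaccine 1394/1556 = 89.6% → the adjuvanted vaccine
The adjuvanted vaccine wins overall and in every age group — no reversal.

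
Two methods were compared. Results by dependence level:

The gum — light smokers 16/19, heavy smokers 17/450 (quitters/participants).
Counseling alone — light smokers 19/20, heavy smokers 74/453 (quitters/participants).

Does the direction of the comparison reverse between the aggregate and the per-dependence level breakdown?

No

Light smokers: the gum 16/19 = 84.2%, counseling alone 19/20 = 95.0% → counseling alone
Heavy smokers: the gum 17/450 = 3.8%, counseling alone 74/453 = 16.3% → counseling alone
Overall: the gum 33/469 = 7.0%, counseling alone 93/473 = 19.7% → counseling alone
Counseling alone wins overall and in every dependence group — no reversal.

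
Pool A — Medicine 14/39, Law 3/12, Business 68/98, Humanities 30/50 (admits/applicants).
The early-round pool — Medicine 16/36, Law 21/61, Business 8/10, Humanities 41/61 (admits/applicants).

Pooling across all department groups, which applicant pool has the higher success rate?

Pool A

Medicine: Pool A 14/39 = 35.9%, the early-round pool 16/36 = 44.4% → the early-round pool
Law: Pool A 3/12 = 25.0%, the early-round pool 21/61 = 34.4% → the early-round pool
Business: Pool A 68/98 = 69.4%, the early-round pool 8/10 = 80.0% → the early-round pool
Humanities: Pool A 30/50 = 60.0%, the early-round pool 41/61 = 67.2% → the early-round pool
Overall: Pool A 115/199 = 57.8%, the early-round pool 86/168 = 51.2% → Pool A
(The early-round pool wins every department group but Pool A wins overall — the early-round pool's applicants skew toward the low-rate Law group.)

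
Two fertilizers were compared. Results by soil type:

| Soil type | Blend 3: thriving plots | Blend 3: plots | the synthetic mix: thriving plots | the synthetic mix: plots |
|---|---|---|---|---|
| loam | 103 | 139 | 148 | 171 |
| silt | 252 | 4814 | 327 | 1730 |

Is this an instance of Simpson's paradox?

Loam: Blend 3 103/139 = 74.1%, the synthetic mix 148/171 = 86.5% → the synthetic mix
Silt: Blend 3 252/4814 = 5.2%, the synthetic mix 327/1730 = 18.9% → the synthetic mix
Overall: Blend 3 355/4953 = 7.2%, the synthetic mix 475/1901 = 25.0% → the synthetic mix
The synthetic mix wins overall and in every soil group — no reversal.

No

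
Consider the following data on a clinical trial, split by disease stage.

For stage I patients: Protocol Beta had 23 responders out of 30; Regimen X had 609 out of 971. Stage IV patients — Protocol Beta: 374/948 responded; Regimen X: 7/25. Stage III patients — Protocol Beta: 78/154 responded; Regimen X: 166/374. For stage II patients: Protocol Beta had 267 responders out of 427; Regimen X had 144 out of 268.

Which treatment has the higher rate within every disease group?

Protocol Beta

Stage I: Protocol Beta 23/30 = 76.7%, Regimen X 609/971 = 62.7% → Protocol Beta
Stage IV: Protocol Beta 374/948 = 39.5%, Regimen X 7/25 = 28.0% → Protocol Beta
Stage III: Protocol Beta 78/154 = 50.6%, Regimen X 166/374 = 44.4% → Protocol Beta
Stage II: Protocol Beta 267/427 = 62.5%, Regimen X 144/268 = 53.7% → Protocol Beta
Protocol Beta has the higher rate in all 4 groups.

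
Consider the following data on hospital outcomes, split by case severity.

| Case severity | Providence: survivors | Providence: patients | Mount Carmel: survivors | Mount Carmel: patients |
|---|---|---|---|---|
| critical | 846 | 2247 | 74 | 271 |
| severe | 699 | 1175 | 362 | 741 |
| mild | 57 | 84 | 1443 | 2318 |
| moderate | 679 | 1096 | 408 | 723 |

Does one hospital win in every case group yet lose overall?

Yes

Critical: Providence 846/2247 = 37.7%, Mount Carmel 74/271 = 27.3% → Providence
Severe: Providence 699/1175 = 59.5%, Mount Carmel 362/741 = 48.9% → Providence
Mild: Providence 57/84 = 67.9%, Mount Carmel 1443/2318 = 62.3% → Providence
Moderate: Providence 679/1096 = 62.0%, Mount Carmel 408/723 = 56.4% → Providence
Overall: Providence 2281/4602 = 49.6%, Mount Carmel 2287/4053 = 56.4% → Mount Carmel
Providence wins each case group but Mount Carmel wins overall — the comparison reverses. Providence's patients skew toward critical, which has a lower base rate.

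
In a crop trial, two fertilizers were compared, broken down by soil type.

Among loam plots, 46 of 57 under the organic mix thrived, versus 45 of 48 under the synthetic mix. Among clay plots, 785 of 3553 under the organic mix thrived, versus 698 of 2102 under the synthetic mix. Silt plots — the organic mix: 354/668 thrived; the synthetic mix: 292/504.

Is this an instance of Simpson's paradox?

No

Loam: the organic mix 46/57 = 80.7%, the synthetic mix 45/48 = 93.8% → the synthetic mix
Clay: the organic mix 785/3553 = 22.1%, the synthetic mix 698/2102 = 33.2% → the synthetic mix
Silt: the organic mix 354/668 = 53.0%, the synthetic mix 292/504 = 57.9% → the synthetic mix
Overall: the organic mix 1185/4278 = 27.7%, the synthetic mix 1035/2654 = 39.0% → the synthetic mix
The synthetic mix wins overall and in every soil group — no reversal.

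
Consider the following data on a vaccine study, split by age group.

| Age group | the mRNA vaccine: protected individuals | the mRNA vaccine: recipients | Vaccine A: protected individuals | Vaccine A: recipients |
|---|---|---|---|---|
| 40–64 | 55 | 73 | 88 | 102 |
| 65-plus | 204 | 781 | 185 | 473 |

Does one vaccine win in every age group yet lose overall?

No

40–64: the mRNA vaccine 55/73 = 75.3%, Vaccine A 88/102 = 86.3% → Vaccine A
65-plus: the mRNA vaccine 204/781 = 26.1%, Vaccine A 185/473 = 39.1% → Vaccine A
Overall: the mRNA vaccine 259/854 = 30.3%, Vaccine A 273/575 = 47.5% → Vaccine A
Vaccine A wins overall and in every age group — no reversal.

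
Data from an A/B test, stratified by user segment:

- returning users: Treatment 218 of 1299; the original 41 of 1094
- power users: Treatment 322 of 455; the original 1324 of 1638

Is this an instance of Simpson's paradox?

No

Returning users: Treatment 218/1299 = 16.8%, the original 41/1094 = 3.7% → Treatment
Power users: Treatment 322/455 = 70.8%, the original 1324/1638 = 80.8% → the original
Overall: Treatment 540/1754 = 30.8%, the original 1365/2732 = 50.0% → the original
Neither sweeps: Treatment wins 1 of 2 groups, the original wins 1. The original wins overall but not every group — no Simpson reversal.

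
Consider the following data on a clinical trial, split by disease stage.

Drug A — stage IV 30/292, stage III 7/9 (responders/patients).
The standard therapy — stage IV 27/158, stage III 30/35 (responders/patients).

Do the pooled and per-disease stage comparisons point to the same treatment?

Stage IV: Drug A 30/292 = 10.3%, the standard therapy 27/158 = 17.1% → the standard therapy
Stage III: Drug A 7/9 = 77.8%, the standard therapy 30/35 = 85.7% → the standard therapy
Overall: Drug A 37/301 = 12.3%, the standard therapy 57/193 = 29.5% → the standard therapy
The standard therapy wins overall and in every disease group — no reversal.

Yes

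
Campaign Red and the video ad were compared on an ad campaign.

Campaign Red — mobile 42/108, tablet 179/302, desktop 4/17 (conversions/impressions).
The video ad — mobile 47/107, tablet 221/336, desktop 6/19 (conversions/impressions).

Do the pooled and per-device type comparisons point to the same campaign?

Yes

Mobile: Campaign Red 42/108 = 38.9%, the video ad 47/107 = 43.9% → the video ad
Tablet: Campaign Red 179/302 = 59.3%, the video ad 221/336 = 65.8% → the video ad
Desktop: Campaign Red 4/17 = 23.5%, the video ad 6/19 = 31.6% → the video ad
Overall: Campaign Red 225/427 = 52.7%, the video ad 274/462 = 59.3% → the video ad
The video ad wins overall and in every device group — no reversal.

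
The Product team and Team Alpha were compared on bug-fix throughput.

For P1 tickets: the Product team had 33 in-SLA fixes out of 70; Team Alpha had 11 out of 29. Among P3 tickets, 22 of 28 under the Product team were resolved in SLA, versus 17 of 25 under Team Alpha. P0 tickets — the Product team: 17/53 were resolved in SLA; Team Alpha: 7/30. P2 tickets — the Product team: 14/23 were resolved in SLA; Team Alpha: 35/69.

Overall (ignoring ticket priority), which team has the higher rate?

P1: the Product team 33/70 = 47.1%, Team Alpha 11/29 = 37.9% → the Product team
P3: the Product team 22/28 = 78.6%, Team Alpha 17/25 = 68.0% → the Product team
P0: the Product team 17/53 = 32.1%, Team Alpha 7/30 = 23.3% → the Product team
P2: the Product team 14/23 = 60.9%, Team Alpha 35/69 = 50.7% → the Product team
Overall: the Product team 86/174 = 49.4%, Team Alpha 70/153 = 45.8% → the Product team

the Product team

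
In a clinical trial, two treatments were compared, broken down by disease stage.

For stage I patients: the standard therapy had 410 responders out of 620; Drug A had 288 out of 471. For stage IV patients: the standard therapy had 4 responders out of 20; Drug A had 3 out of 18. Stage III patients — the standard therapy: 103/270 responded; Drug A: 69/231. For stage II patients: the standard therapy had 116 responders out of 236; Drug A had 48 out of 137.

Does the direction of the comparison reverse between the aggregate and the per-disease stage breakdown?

No

Stage I: the standard therapy 410/620 = 66.1%, Drug A 288/471 = 61.1% → the standard therapy
Stage IV: the standard therapy 4/20 = 20.0%, Drug A 3/18 = 16.7% → the standard therapy
Stage III: the standard therapy 103/270 = 38.1%, Drug A 69/231 = 29.9% → the standard therapy
Stage II: the standard therapy 116/236 = 49.2%, Drug A 48/137 = 35.0% → the standard therapy
Overall: the standard therapy 633/1146 = 55.2%, Drug A 408/857 = 47.6% → the standard therapy
The standard therapy wins overall and in every disease group — no reversal.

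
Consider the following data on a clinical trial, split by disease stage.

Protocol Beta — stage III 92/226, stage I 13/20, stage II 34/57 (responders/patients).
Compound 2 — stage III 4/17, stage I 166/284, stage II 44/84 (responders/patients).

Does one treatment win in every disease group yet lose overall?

Yes

Stage III: Protocol Beta 92/226 = 40.7%, Compound 2 4/17 = 23.5% → Protocol Beta
Stage I: Protocol Beta 13/20 = 65.0%, Compound 2 166/284 = 58.5% → Protocol Beta
Stage II: Protocol Beta 34/57 = 59.6%, Compound 2 44/84 = 52.4% → Protocol Beta
Overall: Protocol Beta 139/303 = 45.9%, Compound 2 214/385 = 55.6% → Compound 2
Protocol Beta wins each disease group but Compound 2 wins overall — the comparison reverses. Protocol Beta's patients skew toward stage III, which has a lower base rate.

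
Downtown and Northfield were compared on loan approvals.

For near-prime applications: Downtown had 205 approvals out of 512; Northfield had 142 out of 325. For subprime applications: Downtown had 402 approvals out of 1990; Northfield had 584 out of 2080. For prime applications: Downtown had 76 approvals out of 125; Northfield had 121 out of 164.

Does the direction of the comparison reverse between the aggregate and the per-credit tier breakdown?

No

Near-prime: Downtown 205/512 = 40.0%, Northfield 142/325 = 43.7% → Northfield
Subprime: Downtown 402/1990 = 20.2%, Northfield 584/2080 = 28.1% → Northfield
Prime: Downtown 76/125 = 60.8%, Northfield 121/164 = 73.8% → Northfield
Overall: Downtown 683/2627 = 26.0%, Northfield 847/2569 = 33.0% → Northfield
Northfield wins overall and in every credit group — no reversal.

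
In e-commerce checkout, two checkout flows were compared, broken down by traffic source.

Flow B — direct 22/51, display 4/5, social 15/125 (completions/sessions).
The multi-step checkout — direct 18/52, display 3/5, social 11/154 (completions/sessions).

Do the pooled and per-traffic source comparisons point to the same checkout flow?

Direct: Flow B 22/51 = 43.1%, the multi-step checkout 18/52 = 34.6% → Flow B
Display: Flow B 4/5 = 80.0%, the multi-step checkout 3/5 = 60.0% → Flow B
Social: Flow B 15/125 = 12.0%, the multi-step checkout 11/154 = 7.1% → Flow B
Overall: Flow B 41/181 = 22.7%, the multi-step checkout 32/211 = 15.2% → Flow B
Flow B wins overall and in every traffic group — no reversal.

Yes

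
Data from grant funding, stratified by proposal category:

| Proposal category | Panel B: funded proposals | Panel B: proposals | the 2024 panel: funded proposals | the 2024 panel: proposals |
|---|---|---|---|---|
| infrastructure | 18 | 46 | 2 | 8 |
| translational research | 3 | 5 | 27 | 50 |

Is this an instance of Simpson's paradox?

Infrastructure: Panel B 18/46 = 39.1%, the 2024 panel 2/8 = 25.0% → Panel B
Translational research: Panel B 3/5 = 60.0%, the 2024 panel 27/50 = 54.0% → Panel B
Overall: Panel B 21/51 = 41.2%, the 2024 panel 29/58 = 50.0% → the 2024 panel
Panel B wins each proposal group but the 2024 panel wins overall — the comparison reverses. Panel B's proposals skew toward infrastructure, which has a lower base rate.

Yes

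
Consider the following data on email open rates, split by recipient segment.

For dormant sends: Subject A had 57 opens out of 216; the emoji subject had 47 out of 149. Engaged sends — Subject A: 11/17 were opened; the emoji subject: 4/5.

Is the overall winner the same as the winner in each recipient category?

Dormant: Subject A 57/216 = 26.4%, the emoji subject 47/149 = 31.5% → the emoji subject
Engaged: Subject A 11/17 = 64.7%, the emoji subject 4/5 = 80.0% → the emoji subject
Overall: Subject A 68/233 = 29.2%, the emoji subject 51/154 = 33.1% → the emoji subject
The emoji subject wins overall and in every recipient group — no reversal.

Yes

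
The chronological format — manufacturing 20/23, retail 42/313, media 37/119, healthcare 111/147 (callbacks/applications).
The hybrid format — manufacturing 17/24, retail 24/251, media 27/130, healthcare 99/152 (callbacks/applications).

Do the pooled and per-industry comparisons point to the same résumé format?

Yes

Manufacturing: the chronological format 20/23 = 87.0%, the hybrid format 17/24 = 70.8% → the chronological format
Retail: the chronological format 42/313 = 13.4%, the hybrid format 24/251 = 9.6% → the chronological format
Media: the chronological format 37/119 = 31.1%, the hybrid format 27/130 = 20.8% → the chronological format
Healthcare: the chronological format 111/147 = 75.5%, the hybrid format 99/152 = 65.1% → the chronological format
Overall: the chronological format 210/602 = 34.9%, the hybrid format 167/557 = 30.0% → the chronological format
The chronological format wins overall and in every industry group — no reversal.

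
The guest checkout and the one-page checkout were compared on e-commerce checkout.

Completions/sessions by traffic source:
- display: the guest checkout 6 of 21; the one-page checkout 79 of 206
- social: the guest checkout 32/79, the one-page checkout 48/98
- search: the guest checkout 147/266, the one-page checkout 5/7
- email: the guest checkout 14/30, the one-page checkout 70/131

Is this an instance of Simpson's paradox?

Display: the guest checkout 6/21 = 28.6%, the one-page checkout 79/206 = 38.3% → the one-page checkout
Social: the guest checkout 32/79 = 40.5%, the one-page checkout 48/98 = 49.0% → the one-page checkout
Search: the guest checkout 147/266 = 55.3%, the one-page checkout 5/7 = 71.4% → the one-page checkout
Email: the guest checkout 14/30 = 46.7%, the one-page checkout 70/131 = 53.4% → the one-page checkout
Overall: the guest checkout 199/396 = 50.3%, the one-page checkout 202/442 = 45.7% → the guest checkout
The one-page checkout wins each traffic group but the guest checkout wins overall — the comparison reverses. The one-page checkout's sessions skew toward display, which has a lower base rate.

Yes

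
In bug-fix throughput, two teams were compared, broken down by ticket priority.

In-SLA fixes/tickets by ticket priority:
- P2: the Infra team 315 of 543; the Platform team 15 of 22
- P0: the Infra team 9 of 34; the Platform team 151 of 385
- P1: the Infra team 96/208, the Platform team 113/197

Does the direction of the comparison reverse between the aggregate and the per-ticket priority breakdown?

Yes

P2: the Infra team 315/543 = 58.0%, the Platform team 15/22 = 68.2% → the Platform team
P0: the Infra team 9/34 = 26.5%, the Platform team 151/385 = 39.2% → the Platform team
P1: the Infra team 96/208 = 46.2%, the Platform team 113/197 = 57.4% → the Platform team
Overall: the Infra team 420/785 = 53.5%, the Platform team 279/604 = 46.2% → the Infra team
The Platform team wins each ticket group but the Infra team wins overall — the comparison reverses. The Platform team's tickets skew toward P0, which has a lower base rate.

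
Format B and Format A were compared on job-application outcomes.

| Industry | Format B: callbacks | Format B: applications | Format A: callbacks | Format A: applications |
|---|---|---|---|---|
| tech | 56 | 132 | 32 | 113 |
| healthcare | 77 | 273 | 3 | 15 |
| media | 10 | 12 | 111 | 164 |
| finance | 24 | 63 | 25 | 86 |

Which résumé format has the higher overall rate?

Tech: Format B 56/132 = 42.4%, Format A 32/113 = 28.3% → Format B
Healthcare: Format B 77/273 = 28.2%, Format A 3/15 = 20.0% → Format B
Media: Format B 10/12 = 83.3%, Format A 111/164 = 67.7% → Format B
Finance: Format B 24/63 = 38.1%, Format A 25/86 = 29.1% → Format B
Overall: Format B 167/480 = 34.8%, Format A 171/378 = 45.2% → Format A
(Format B wins every industry group but Format A wins overall — Format B's applications skew toward the low-rate healthcare group.)

Format A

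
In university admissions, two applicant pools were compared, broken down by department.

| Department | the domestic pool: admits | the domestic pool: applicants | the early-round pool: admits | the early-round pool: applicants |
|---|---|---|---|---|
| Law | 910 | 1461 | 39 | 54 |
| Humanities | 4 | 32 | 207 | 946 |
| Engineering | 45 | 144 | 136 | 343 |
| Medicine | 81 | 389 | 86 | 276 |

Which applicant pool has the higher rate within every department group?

Law: the domestic pool 910/1461 = 62.3%, the early-round pool 39/54 = 72.2% → the early-round pool
Humanities: the domestic pool 4/32 = 12.5%, the early-round pool 207/946 = 21.9% → the early-round pool
Engineering: the domestic pool 45/144 = 31.2%, the early-round pool 136/343 = 39.7% → the early-round pool
Medicine: the domestic pool 81/389 = 20.8%, the early-round pool 86/276 = 31.2% → the early-round pool
The early-round pool has the higher rate in all 4 groups.

the early-round pool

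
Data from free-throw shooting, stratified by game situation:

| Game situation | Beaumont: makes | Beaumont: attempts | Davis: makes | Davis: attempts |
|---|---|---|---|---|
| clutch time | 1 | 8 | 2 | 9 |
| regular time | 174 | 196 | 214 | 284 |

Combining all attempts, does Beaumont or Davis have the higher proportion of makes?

Clutch time: Beaumont 1/8 = 12.5%, Davis 2/9 = 22.2% → Davis
Regular time: Beaumont 174/196 = 88.8%, Davis 214/284 = 75.4% → Beaumont
Overall: Beaumont 175/204 = 85.8%, Davis 216/293 = 73.7% → Beaumont
(Neither sweeps every game group, but Beaumont has the higher pooled rate.)

Beaumont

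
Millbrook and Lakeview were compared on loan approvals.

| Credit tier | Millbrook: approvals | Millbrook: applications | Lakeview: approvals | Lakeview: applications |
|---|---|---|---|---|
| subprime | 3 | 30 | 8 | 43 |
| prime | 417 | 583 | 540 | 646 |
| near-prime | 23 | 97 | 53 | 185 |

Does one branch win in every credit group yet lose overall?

No

Subprime: Millbrook 3/30 = 10.0%, Lakeview 8/43 = 18.6% → Lakeview
Prime: Millbrook 417/583 = 71.5%, Lakeview 540/646 = 83.6% → Lakeview
Near-prime: Millbrook 23/97 = 23.7%, Lakeview 53/185 = 28.6% → Lakeview
Overall: Millbrook 443/710 = 62.4%, Lakeview 601/874 = 68.8% → Lakeview
Lakeview wins overall and in every credit group — no reversal.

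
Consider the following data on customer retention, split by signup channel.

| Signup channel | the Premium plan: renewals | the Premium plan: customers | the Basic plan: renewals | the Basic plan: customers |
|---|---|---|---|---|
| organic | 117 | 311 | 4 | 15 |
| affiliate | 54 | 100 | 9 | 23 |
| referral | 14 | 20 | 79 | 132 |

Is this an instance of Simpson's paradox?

Yes

Organic: the Premium plan 117/311 = 37.6%, the Basic plan 4/15 = 26.7% → the Premium plan
Affiliate: the Premium plan 54/100 = 54.0%, the Basic plan 9/23 = 39.1% → the Premium plan
Referral: the Premium plan 14/20 = 70.0%, the Basic plan 79/132 = 59.8% → the Premium plan
Overall: the Premium plan 185/431 = 42.9%, the Basic plan 92/170 = 54.1% → the Basic plan
The Premium plan wins each signup group but the Basic plan wins overall — the comparison reverses. The Premium plan's customers skew toward organic, which has a lower base rate.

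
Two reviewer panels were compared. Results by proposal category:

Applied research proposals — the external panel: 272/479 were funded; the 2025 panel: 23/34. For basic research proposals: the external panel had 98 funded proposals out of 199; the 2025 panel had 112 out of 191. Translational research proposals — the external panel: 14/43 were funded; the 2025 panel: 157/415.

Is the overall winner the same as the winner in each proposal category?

No

Applied research: the external panel 272/479 = 56.8%, the 2025 panel 23/34 = 67.6% → the 2025 panel
Basic research: the external panel 98/199 = 49.2%, the 2025 panel 112/191 = 58.6% → the 2025 panel
Translational research: the external panel 14/43 = 32.6%, the 2025 panel 157/415 = 37.8% → the 2025 panel
Overall: the external panel 384/721 = 53.3%, the 2025 panel 292/640 = 45.6% → the external panel
The 2025 panel wins each proposal group but the external panel wins overall — the comparison reverses. The 2025 panel's proposals skew toward translational research, which has a lower base rate.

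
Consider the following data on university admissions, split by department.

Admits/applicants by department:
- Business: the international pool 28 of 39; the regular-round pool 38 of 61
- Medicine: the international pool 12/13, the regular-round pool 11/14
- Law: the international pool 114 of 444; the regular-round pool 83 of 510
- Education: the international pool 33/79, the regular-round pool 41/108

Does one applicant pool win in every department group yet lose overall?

No

Business: the international pool 28/39 = 71.8%, the regular-round pool 38/61 = 62.3% → the international pool
Medicine: the international pool 12/13 = 92.3%, the regular-round pool 11/14 = 78.6% → the international pool
Law: the international pool 114/444 = 25.7%, the regular-round pool 83/510 = 16.3% → the international pool
Education: the international pool 33/79 = 41.8%, the regular-round pool 41/108 = 38.0% → the international pool
Overall: the international pool 187/575 = 32.5%, the regular-round pool 173/693 = 25.0% → the international pool
The international pool wins overall and in every department group — no reversal.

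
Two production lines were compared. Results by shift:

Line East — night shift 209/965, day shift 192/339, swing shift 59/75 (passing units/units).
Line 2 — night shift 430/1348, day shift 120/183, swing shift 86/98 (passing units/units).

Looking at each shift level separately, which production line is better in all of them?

Line 2

Night shift: Line East 209/965 = 21.7%, Line 2 430/1348 = 31.9% → Line 2
Day shift: Line East 192/339 = 56.6%, Line 2 120/183 = 65.6% → Line 2
Swing shift: Line East 59/75 = 78.7%, Line 2 86/98 = 87.8% → Line 2
Line 2 has the higher rate in all 3 groups.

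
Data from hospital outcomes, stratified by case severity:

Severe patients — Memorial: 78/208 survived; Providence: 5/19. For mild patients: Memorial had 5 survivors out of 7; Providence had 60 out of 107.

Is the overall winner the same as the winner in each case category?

No

Severe: Memorial 78/208 = 37.5%, Providence 5/19 = 26.3% → Memorial
Mild: Memorial 5/7 = 71.4%, Providence 60/107 = 56.1% → Memorial
Overall: Memorial 83/215 = 38.6%, Providence 65/126 = 51.6% → Providence
Memorial wins each case group but Providence wins overall — the comparison reverses. Memorial's patients skew toward severe, which has a lower base rate.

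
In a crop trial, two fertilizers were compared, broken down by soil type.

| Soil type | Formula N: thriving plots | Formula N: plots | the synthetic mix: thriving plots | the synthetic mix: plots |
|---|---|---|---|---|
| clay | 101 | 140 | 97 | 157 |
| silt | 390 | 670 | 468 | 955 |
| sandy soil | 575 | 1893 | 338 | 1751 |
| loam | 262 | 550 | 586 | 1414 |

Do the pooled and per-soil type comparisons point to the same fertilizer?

Yes

Clay: Formula N 101/140 = 72.1%, the synthetic mix 97/157 = 61.8% → Formula N
Silt: Formula N 390/670 = 58.2%, the synthetic mix 468/955 = 49.0% → Formula N
Sandy soil: Formula N 575/1893 = 30.4%, the synthetic mix 338/1751 = 19.3% → Formula N
Loam: Formula N 262/550 = 47.6%, the synthetic mix 586/1414 = 41.4% → Formula N
Overall: Formula N 1328/3253 = 40.8%, the synthetic mix 1489/4277 = 34.8% → Formula N
Formula N wins overall and in every soil group — no reversal.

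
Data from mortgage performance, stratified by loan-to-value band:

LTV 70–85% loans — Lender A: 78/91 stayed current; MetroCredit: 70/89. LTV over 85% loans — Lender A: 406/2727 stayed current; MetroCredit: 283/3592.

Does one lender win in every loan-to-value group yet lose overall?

No

LTV 70–85%: Lender A 78/91 = 85.7%, MetroCredit 70/89 = 78.7% → Lender A
LTV over 85%: Lender A 406/2727 = 14.9%, MetroCredit 283/3592 = 7.9% → Lender A
Overall: Lender A 484/2818 = 17.2%, MetroCredit 353/3681 = 9.6% → Lender A
Lender A wins overall and in every loan-to-value group — no reversal.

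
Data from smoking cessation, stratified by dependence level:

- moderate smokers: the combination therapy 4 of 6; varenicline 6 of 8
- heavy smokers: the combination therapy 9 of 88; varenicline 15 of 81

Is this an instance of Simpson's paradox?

Moderate smokers: the combination therapy 4/6 = 66.7%, varenicline 6/8 = 75.0% → varenicline
Heavy smokers: the combination therapy 9/88 = 10.2%, varenicline 15/81 = 18.5% → varenicline
Overall: the combination therapy 13/94 = 13.8%, varenicline 21/89 = 23.6% → varenicline
Varenicline wins overall and in every dependence group — no reversal.

No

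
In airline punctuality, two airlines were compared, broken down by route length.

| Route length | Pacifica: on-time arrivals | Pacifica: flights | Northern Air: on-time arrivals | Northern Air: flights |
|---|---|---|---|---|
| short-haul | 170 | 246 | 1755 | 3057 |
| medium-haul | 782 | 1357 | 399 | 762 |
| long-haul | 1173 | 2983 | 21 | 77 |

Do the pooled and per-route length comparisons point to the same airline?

Short-haul: Pacifica 170/246 = 69.1%, Northern Air 1755/3057 = 57.4% → Pacifica
Medium-haul: Pacifica 782/1357 = 57.6%, Northern Air 399/762 = 52.4% → Pacifica
Long-haul: Pacifica 1173/2983 = 39.3%, Northern Air 21/77 = 27.3% → Pacifica
Overall: Pacifica 2125/4586 = 46.3%, Northern Air 2175/3896 = 55.8% → Northern Air
Pacifica wins each route group but Northern Air wins overall — the comparison reverses. Pacifica's flights skew toward long-haul, which has a lower base rate.

No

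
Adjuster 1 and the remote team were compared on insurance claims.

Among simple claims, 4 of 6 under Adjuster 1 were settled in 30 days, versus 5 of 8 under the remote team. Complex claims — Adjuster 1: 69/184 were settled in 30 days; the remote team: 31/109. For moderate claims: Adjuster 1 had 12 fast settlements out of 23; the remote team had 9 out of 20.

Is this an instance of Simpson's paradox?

No

Simple: Adjuster 1 4/6 = 66.7%, the remote team 5/8 = 62.5% → Adjuster 1
Complex: Adjuster 1 69/184 = 37.5%, the remote team 31/109 = 28.4% → Adjuster 1
Moderate: Adjuster 1 12/23 = 52.2%, the remote team 9/20 = 45.0% → Adjuster 1
Overall: Adjuster 1 85/213 = 39.9%, the remote team 45/137 = 32.8% → Adjuster 1
Adjuster 1 wins overall and in every claim group — no reversal.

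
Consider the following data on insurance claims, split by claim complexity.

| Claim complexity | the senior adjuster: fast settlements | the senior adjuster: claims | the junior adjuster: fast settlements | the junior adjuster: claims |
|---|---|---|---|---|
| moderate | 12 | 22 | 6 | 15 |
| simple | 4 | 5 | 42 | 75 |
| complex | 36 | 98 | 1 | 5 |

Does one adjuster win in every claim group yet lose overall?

Yes

Moderate: the senior adjuster 12/22 = 54.5%, the junior adjuster 6/15 = 40.0% → the senior adjuster
Simple: the senior adjuster 4/5 = 80.0%, the junior adjuster 42/75 = 56.0% → the senior adjuster
Complex: the senior adjuster 36/98 = 36.7%, the junior adjuster 1/5 = 20.0% → the senior adjuster
Overall: the senior adjuster 52/125 = 41.6%, the junior adjuster 49/95 = 51.6% → the junior adjuster
The senior adjuster wins each claim group but the junior adjuster wins overall — the comparison reverses. The senior adjuster's claims skew toward complex, which has a lower base rate.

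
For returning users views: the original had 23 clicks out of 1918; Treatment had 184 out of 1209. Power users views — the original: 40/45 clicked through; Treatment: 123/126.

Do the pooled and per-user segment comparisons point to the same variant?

Returning users: the original 23/1918 = 1.2%, Treatment 184/1209 = 15.2% → Treatment
Power users: the original 40/45 = 88.9%, Treatment 123/126 = 97.6% → Treatment
Overall: the original 63/1963 = 3.2%, Treatment 307/1335 = 23.0% → Treatment
Treatment wins overall and in every user group — no reversal.

Yes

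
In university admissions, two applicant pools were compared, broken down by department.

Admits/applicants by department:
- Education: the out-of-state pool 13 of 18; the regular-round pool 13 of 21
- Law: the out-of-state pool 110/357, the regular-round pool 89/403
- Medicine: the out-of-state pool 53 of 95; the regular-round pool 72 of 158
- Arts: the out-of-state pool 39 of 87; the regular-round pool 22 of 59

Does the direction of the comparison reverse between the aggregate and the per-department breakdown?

No

Education: the out-of-state pool 13/18 = 72.2%, the regular-round pool 13/21 = 61.9% → the out-of-state pool
Law: the out-of-state pool 110/357 = 30.8%, the regular-round pool 89/403 = 22.1% → the out-of-state pool
Medicine: the out-of-state pool 53/95 = 55.8%, the regular-round pool 72/158 = 45.6% → the out-of-state pool
Arts: the out-of-state pool 39/87 = 44.8%, the regular-round pool 22/59 = 37.3% → the out-of-state pool
Overall: the out-of-state pool 215/557 = 38.6%, the regular-round pool 196/641 = 30.6% → the out-of-state pool
The out-of-state pool wins overall and in every department group — no reversal.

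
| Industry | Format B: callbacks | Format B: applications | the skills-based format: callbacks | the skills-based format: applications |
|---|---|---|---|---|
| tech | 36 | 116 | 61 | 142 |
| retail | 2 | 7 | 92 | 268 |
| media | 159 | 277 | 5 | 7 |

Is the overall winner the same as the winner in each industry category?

No

Tech: Format B 36/116 = 31.0%, the skills-based format 61/142 = 43.0% → the skills-based format
Retail: Format B 2/7 = 28.6%, the skills-based format 92/268 = 34.3% → the skills-based format
Media: Format B 159/277 = 57.4%, the skills-based format 5/7 = 71.4% → the skills-based format
Overall: Format B 197/400 = 49.2%, the skills-based format 158/417 = 37.9% → Format B
The skills-based format wins each industry group but Format B wins overall — the comparison reverses. The skills-based format's applications skew toward retail, which has a lower base rate.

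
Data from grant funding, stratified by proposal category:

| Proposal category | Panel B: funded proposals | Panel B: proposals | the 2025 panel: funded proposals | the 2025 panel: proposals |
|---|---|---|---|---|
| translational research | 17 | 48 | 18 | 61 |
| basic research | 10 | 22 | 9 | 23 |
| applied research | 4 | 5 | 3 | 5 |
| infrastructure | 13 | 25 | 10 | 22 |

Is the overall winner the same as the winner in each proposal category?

Translational research: Panel B 17/48 = 35.4%, the 2025 panel 18/61 = 29.5% → Panel B
Basic research: Panel B 10/22 = 45.5%, the 2025 panel 9/23 = 39.1% → Panel B
Applied research: Panel B 4/5 = 80.0%, the 2025 panel 3/5 = 60.0% → Panel B
Infrastructure: Panel B 13/25 = 52.0%, the 2025 panel 10/22 = 45.5% → Panel B
Overall: Panel B 44/100 = 44.0%, the 2025 panel 40/111 = 36.0% → Panel B
Panel B wins overall and in every proposal group — no reversal.

Yes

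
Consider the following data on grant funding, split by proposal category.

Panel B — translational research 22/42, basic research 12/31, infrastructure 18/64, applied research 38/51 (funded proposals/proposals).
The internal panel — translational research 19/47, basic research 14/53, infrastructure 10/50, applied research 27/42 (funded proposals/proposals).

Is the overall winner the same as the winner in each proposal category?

Yes

Translational research: Panel B 22/42 = 52.4%, the internal panel 19/47 = 40.4% → Panel B
Basic research: Panel B 12/31 = 38.7%, the internal panel 14/53 = 26.4% → Panel B
Infrastructure: Panel B 18/64 = 28.1%, the internal panel 10/50 = 20.0% → Panel B
Applied research: Panel B 38/51 = 74.5%, the internal panel 27/42 = 64.3% → Panel B
Overall: Panel B 90/188 = 47.9%, the internal panel 70/192 = 36.5% → Panel B
Panel B wins overall and in every proposal group — no reversal.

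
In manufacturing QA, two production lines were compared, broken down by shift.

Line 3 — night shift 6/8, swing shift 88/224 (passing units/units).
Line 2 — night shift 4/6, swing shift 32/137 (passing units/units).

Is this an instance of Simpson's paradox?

No

Night shift: Line 3 6/8 = 75.0%, Line 2 4/6 = 66.7% → Line 3
Swing shift: Line 3 88/224 = 39.3%, Line 2 32/137 = 23.4% → Line 3
Overall: Line 3 94/232 = 40.5%, Line 2 36/143 = 25.2% → Line 3
Line 3 wins overall and in every shift group — no reversal.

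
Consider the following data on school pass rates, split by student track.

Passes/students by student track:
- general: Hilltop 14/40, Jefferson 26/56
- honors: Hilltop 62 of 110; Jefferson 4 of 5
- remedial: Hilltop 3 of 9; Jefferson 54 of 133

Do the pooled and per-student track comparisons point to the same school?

General: Hilltop 14/40 = 35.0%, Jefferson 26/56 = 46.4% → Jefferson
Honors: Hilltop 62/110 = 56.4%, Jefferson 4/5 = 80.0% → Jefferson
Remedial: Hilltop 3/9 = 33.3%, Jefferson 54/133 = 40.6% → Jefferson
Overall: Hilltop 79/159 = 49.7%, Jefferson 84/194 = 43.3% → Hilltop
Jefferson wins each student group but Hilltop wins overall — the comparison reverses. Jefferson's students skew toward remedial, which has a lower base rate.

No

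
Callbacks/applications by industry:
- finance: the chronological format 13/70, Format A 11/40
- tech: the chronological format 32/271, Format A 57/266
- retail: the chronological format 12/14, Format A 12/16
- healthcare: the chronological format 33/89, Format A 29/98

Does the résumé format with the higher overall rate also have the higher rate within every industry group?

Finance: the chronological format 13/70 = 18.6%, Format A 11/40 = 27.5% → Format A
Tech: the chronological format 32/271 = 11.8%, Format A 57/266 = 21.4% → Format A
Retail: the chronological format 12/14 = 85.7%, Format A 12/16 = 75.0% → the chronological format
Healthcare: the chronological format 33/89 = 37.1%, Format A 29/98 = 29.6% → the chronological format
Overall: the chronological format 90/444 = 20.3%, Format A 109/420 = 26.0% → Format A
Neither sweeps: the chronological format wins 2 of 4 groups, Format A wins 2. Format A wins overall but not every group — no Simpson reversal.

No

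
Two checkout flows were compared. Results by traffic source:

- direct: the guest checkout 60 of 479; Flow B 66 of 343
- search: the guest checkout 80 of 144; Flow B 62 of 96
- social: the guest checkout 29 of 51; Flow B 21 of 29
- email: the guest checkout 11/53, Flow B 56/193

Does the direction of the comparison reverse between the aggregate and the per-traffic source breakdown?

Direct: the guest checkout 60/479 = 12.5%, Flow B 66/343 = 19.2% → Flow B
Search: the guest checkout 80/144 = 55.6%, Flow B 62/96 = 64.6% → Flow B
Social: the guest checkout 29/51 = 56.9%, Flow B 21/29 = 72.4% → Flow B
Email: the guest checkout 11/53 = 20.8%, Flow B 56/193 = 29.0% → Flow B
Overall: the guest checkout 180/727 = 24.8%, Flow B 205/661 = 31.0% → Flow B
Flow B wins overall and in every traffic group — no reversal.

No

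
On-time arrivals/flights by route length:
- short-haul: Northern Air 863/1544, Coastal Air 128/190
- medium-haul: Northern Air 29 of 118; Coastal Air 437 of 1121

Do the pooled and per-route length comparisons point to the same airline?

Short-haul: Northern Air 863/1544 = 55.9%, Coastal Air 128/190 = 67.4% → Coastal Air
Medium-haul: Northern Air 29/118 = 24.6%, Coastal Air 437/1121 = 39.0% → Coastal Air
Overall: Northern Air 892/1662 = 53.7%, Coastal Air 565/1311 = 43.1% → Northern Air
Coastal Air wins each route group but Northern Air wins overall — the comparison reverses. Coastal Air's flights skew toward medium-haul, which has a lower base rate.

No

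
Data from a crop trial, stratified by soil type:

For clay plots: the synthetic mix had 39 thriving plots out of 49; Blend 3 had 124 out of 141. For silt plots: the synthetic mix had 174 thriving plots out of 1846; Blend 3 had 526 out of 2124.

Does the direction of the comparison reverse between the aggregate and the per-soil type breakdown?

No

Clay: the synthetic mix 39/49 = 79.6%, Blend 3 124/141 = 87.9% → Blend 3
Silt: the synthetic mix 174/1846 = 9.4%, Blend 3 526/2124 = 24.8% → Blend 3
Overall: the synthetic mix 213/1895 = 11.2%, Blend 3 650/2265 = 28.7% → Blend 3
Blend 3 wins overall and in every soil group — no reversal.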